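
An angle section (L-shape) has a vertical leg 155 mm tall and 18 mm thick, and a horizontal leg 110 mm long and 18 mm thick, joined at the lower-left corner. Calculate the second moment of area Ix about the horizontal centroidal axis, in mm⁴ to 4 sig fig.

Ix ≈ 1.051 × 10⁷ mm⁴

Decompose the section into non-overlapping parts with the origin at the bottom-left of its bounding rectangle.
Vertical leg: 18 × 155, A = 2 790 mm², y = 77.5 mm, Ī = 5 585 813 mm⁴.
Horizontal leg (remainder): 92 × 18, A = 1 656 mm², y = 9 mm, Ī = 44 712 mm⁴.
Centroid: ȳ = ΣA·y / ΣA = 51.9858 mm.
Transfer each piece to the horizontal centroidal axis using Ī + A·d² with d = y − 51.9858:
  vertical leg: d = 25.5142 mm → contributes +7 402 027 mm⁴
  horizontal leg (remainder): d = -42.9858 mm → contributes +3 104 638 mm⁴
Total I = 10 506 665 mm⁴.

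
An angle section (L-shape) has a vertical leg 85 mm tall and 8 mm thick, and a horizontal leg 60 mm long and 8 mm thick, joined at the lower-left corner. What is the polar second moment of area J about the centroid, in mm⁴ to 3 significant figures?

J ≈ 1.12 × 10⁶ mm⁴

Break the section into simple shapes (no overlaps), measuring from the bottom-left corner of the bounding box.
Vertical leg: 8 × 85, A = 680 mm², y = 42.5 mm, Ī = 409 417 mm⁴.
Horizontal leg (remainder): 52 × 8, A = 416 mm², y = 4 mm, Ī = 2218.7 mm⁴.
Centroid: ȳ = ΣA·y / ΣA = 27.887 mm.
Transfer each piece to the centroidal x-axis using Ī + A·d² with d = y − 27.887:
  vertical leg: d = 14.613 mm → contributes +554 626 mm⁴
  horizontal leg (remainder): d = -23.887 mm → contributes +239 581 mm⁴
Total I = 794 207 mm⁴.
For the y-axis: x̄ = 15.387 mm.
Repeating about the centroidal y-axis gives I_y = 329 657 mm⁴.
Polar second moment: J = I_x + I_y = 1 123 865 mm⁴.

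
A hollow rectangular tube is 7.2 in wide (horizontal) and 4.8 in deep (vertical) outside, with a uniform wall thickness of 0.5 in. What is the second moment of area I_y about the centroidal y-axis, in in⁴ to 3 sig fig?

I_y ≈ 73.8 in⁴

Break the section into simple shapes (no overlaps), measuring from the bottom-left corner of the bounding box.
Outer rectangle: 7.2 × 4.8, A = 34.56 in², x = 3.6 in, Ī = 149.3 in⁴.
Inner void (subtracted): 6.2 × 3.8, A = 23.56 in², x = 3.6 in, Ī = 75.471 in⁴.
By symmetry the centroid is at mid-width, x̄ = 3.6 in.
All pieces are centred on the centroidal y-axis, so I = ΣĪ (holes subtracted) = 73.829 in⁴.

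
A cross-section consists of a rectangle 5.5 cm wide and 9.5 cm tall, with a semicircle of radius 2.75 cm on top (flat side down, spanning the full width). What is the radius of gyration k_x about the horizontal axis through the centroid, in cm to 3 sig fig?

k_x ≈ 3.39 cm

Treat the section as a set of non-overlapping primitives; coordinates are from the bounding-box lower-left.
Rectangular body: 5.5 × 9.5, A = 52.25 cm², y = 4.75 cm, Ī = 392.96 cm⁴.
Semicircular cap: semicircle r = 2.75, A = 11.879 cm², y = 10.667 cm, Ī = 6.2772 cm⁴.
Centroid: ȳ = ΣA·y / ΣA = 5.8461 cm.
Transfer each piece to the horizontal axis through the centroid using Ī + A·d² with d = y − 5.8461:
  rectangular body: d = -1.0961 cm → contributes +455.74 cm⁴
  semicircular cap: d = 4.8211 cm → contributes +282.38 cm⁴
Total I = 738.12 cm⁴.
Radius of gyration: k = √(I/A) = √(738.12 / 64.129) = 3.3926 cm.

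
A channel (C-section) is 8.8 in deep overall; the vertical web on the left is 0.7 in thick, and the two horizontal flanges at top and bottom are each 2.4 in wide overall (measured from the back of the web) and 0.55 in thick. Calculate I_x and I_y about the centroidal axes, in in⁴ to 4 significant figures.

I_x ≈ 71.62 in⁴, I_y ≈ 2.768 in⁴

Break the section into simple shapes (no overlaps), measuring from the bottom-left corner of the bounding box.
Web: 0.7 × 8.8, A = 6.16 in², y = 4.4 in, Ī = 39.7525 in⁴.
Top flange (beyond web): 1.7 × 0.55, A = 0.935 in², y = 8.525 in, Ī = 0.0235698 in⁴.
Bottom flange (beyond web): 1.7 × 0.55, A = 0.935 in², y = 0.275 in, Ī = 0.0235698 in⁴.
By symmetry the centroid is at mid-height, ȳ = 4.4 in.
Transfer each piece to the centroidal x-axis using Ī + A·d² with d = y − 4.4:
  web: d = 0 in → contributes +39.7525 in⁴
  top flange (beyond web): d = 4.125 in → contributes +15.9332 in⁴
  bottom flange (beyond web): d = -4.125 in → contributes +15.9332 in⁴
Total I = 71.6189 in⁴.
For the y-axis: x̄ = 0.629452 in.
Repeating about the centroidal y-axis gives I_y = 2.7676 in⁴.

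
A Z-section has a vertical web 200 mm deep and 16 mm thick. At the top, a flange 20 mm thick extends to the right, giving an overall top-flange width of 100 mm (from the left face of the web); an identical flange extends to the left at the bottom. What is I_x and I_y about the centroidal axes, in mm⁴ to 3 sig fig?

I_x ≈ 3.80 × 10⁷ mm⁴, I_y ≈ 1.04 × 10⁷ mm⁴

Split into non-overlapping primitives; take the origin at the lower-left of the bounding box.
Web: 16 × 200, A = 3 200 mm², y = 100 mm, Ī = 10 666 667 mm⁴.
Top flange (beyond web): 84 × 20, A = 1 680 mm², y = 190 mm, Ī = 56 000 mm⁴.
Bottom flange (beyond web): 84 × 20, A = 1 680 mm², y = 10 mm, Ī = 56 000 mm⁴.
Centroid: ȳ = ΣA·y / ΣA = 100 mm.
Transfer each piece to the centroidal x-axis using Ī + A·d² with d = y − 100:
  web: d = 0 mm → contributes +10 666 667 mm⁴
  top flange (beyond web): d = 90 mm → contributes +13 664 000 mm⁴
  bottom flange (beyond web): d = -90 mm → contributes +13 664 000 mm⁴
Total I = 37 994 667 mm⁴.
For the y-axis: x̄ = 92 mm.
Repeating about the centroidal y-axis gives I_y = 10 443 947 mm⁴.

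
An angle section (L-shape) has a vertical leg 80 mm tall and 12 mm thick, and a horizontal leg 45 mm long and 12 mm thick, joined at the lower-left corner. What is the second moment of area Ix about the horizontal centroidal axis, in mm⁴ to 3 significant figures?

Ix ≈ 8.41 × 10⁵ mm⁴

Split into non-overlapping primitives; take the origin at the lower-left of the bounding box.
Vertical leg: 12 × 80, A = 960 mm², y = 40 mm, Ī = 512 000 mm⁴.
Horizontal leg (remainder): 33 × 12, A = 396 mm², y = 6 mm, Ī = 4 752 mm⁴.
Centroid: ȳ = ΣA·y / ΣA = 30.071 mm.
Transfer each piece to the horizontal centroidal axis using Ī + A·d² with d = y − 30.071:
  vertical leg: d = 9.9292 mm → contributes +606 646 mm⁴
  horizontal leg (remainder): d = -24.071 mm → contributes +234 196 mm⁴
Total I = 840 841 mm⁴.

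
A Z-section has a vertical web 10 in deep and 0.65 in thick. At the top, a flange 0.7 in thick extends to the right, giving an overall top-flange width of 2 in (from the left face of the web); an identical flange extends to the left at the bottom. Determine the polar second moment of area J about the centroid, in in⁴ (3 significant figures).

Split into non-overlapping primitives; take the origin at the lower-left of the bounding box.
Web: 0.65 × 10, A = 6.5 in², y = 5 in, Ī = 54.167 in⁴.
Top flange (beyond web): 1.35 × 0.7, A = 0.945 in², y = 9.65 in, Ī = 0.038588 in⁴.
Bottom flange (beyond web): 1.35 × 0.7, A = 0.945 in², y = 0.35 in, Ī = 0.038588 in⁴.
Centroid: ȳ = ΣA·y / ΣA = 5 in.
Transfer each piece to the centroidal x-axis using Ī + A·d² with d = y − 5:
  web: d = 0 in → contributes +54.167 in⁴
  top flange (beyond web): d = 4.65 in → contributes +20.472 in⁴
  bottom flange (beyond web): d = -4.65 in → contributes +20.472 in⁴
Total I = 95.11 in⁴.
For the y-axis: x̄ = 1.675 in.
Repeating about the centroidal y-axis gives I_y = 2.4059 in⁴.
Polar second moment: J = I_x + I_y = 97.516 in⁴.

J ≈ 97.5 in⁴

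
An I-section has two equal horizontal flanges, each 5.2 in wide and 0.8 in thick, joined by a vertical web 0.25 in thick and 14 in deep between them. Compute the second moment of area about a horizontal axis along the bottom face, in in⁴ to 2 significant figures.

Treat the section as a set of non-overlapping primitives; coordinates are from the bounding-box lower-left.
Bottom flange: 5.2 × 0.8, A = 4.16 in², y = 0.4 in, Ī = 0.2219 in⁴.
Web: 0.25 × 14, A = 3.5 in², y = 7.8 in, Ī = 57.17 in⁴.
Top flange: 5.2 × 0.8, A = 4.16 in², y = 15.2 in, Ī = 0.2219 in⁴.
Transfer each piece to the bottom edge using Ī + A·d² with d = y − 0:
  bottom flange: d = 0.4 in → contributes +0.8875 in⁴
  web: d = 7.8 in → contributes +270.1 in⁴
  top flange: d = 15.2 in → contributes +961.3 in⁴
Total I = 1 232 in⁴.

I_base ≈ 1200 in⁴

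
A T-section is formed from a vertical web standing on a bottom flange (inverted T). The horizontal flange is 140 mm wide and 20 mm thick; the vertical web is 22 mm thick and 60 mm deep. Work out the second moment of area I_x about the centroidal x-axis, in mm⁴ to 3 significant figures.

Break the section into simple shapes (no overlaps), measuring from the bottom-left corner of the bounding box.
Flange: 140 × 20, A = 2 800 mm², y = 10 mm, Ī = 93 333 mm⁴.
Web: 22 × 60, A = 1 320 mm², y = 50 mm, Ī = 396 000 mm⁴.
Centroid: ȳ = ΣA·y / ΣA = 22.816 mm.
Transfer each piece to the centroidal x-axis using Ī + A·d² with d = y − 22.816:
  flange: d = -12.816 mm → contributes +553 199 mm⁴
  web: d = 27.184 mm → contributes +1 371 474 mm⁴
Total I = 1 924 673 mm⁴.

I_x ≈ 1.92 × 10⁶ mm⁴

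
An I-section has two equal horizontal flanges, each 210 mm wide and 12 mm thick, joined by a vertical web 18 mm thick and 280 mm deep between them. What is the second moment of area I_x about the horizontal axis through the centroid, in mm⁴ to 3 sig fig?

Split into non-overlapping primitives; take the origin at the lower-left of the bounding box.
Bottom flange: 210 × 12, A = 2 520 mm², y = 6 mm, Ī = 30 240 mm⁴.
Web: 18 × 280, A = 5 040 mm², y = 152 mm, Ī = 32 928 000 mm⁴.
Top flange: 210 × 12, A = 2 520 mm², y = 298 mm, Ī = 30 240 mm⁴.
By symmetry the centroid is at mid-height, ȳ = 152 mm.
Transfer each piece to the horizontal axis through the centroid using Ī + A·d² with d = y − 152:
  bottom flange: d = -146 mm → contributes +53 746 560 mm⁴
  web: d = 0 mm → contributes +32 928 000 mm⁴
  top flange: d = 146 mm → contributes +53 746 560 mm⁴
Total I = 140 421 120 mm⁴.

I_x ≈ 1.40 × 10⁸ mm⁴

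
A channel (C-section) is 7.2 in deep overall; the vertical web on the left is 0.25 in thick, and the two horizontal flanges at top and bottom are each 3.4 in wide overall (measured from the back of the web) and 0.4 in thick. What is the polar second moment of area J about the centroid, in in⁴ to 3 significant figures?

Treat the section as a set of non-overlapping primitives; coordinates are from the bounding-box lower-left.
Web: 0.25 × 7.2, A = 1.8 in², y = 3.6 in, Ī = 7.776 in⁴.
Top flange (beyond web): 3.15 × 0.4, A = 1.26 in², y = 7 in, Ī = 0.0168 in⁴.
Bottom flange (beyond web): 3.15 × 0.4, A = 1.26 in², y = 0.2 in, Ī = 0.0168 in⁴.
By symmetry the centroid is at mid-height, ȳ = 3.6 in.
Transfer each piece to the centroidal x-axis using Ī + A·d² with d = y − 3.6:
  web: d = 0 in → contributes +7.776 in⁴
  top flange (beyond web): d = 3.4 in → contributes +14.582 in⁴
  bottom flange (beyond web): d = -3.4 in → contributes +14.582 in⁴
Total I = 36.941 in⁴.
For the y-axis: x̄ = 1.1167 in.
Repeating about the centroidal y-axis gives I_y = 5.1276 in⁴.
Polar second moment: J = I_x + I_y = 42.068 in⁴.

J ≈ 42.1 in⁴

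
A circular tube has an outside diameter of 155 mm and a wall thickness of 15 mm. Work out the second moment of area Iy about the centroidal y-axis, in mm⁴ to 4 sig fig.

Iy ≈ 1.635 × 10⁷ mm⁴

Decompose the section into non-overlapping parts with the origin at the bottom-left of its bounding rectangle.
Outer circle: ⌀155, A = 18869.2 mm², x = 77.5 mm, Ī = 28 333 269 mm⁴.
Bore (subtracted): ⌀125, A = 12271.8 mm², x = 77.5 mm, Ī = 11 984 225 mm⁴.
By symmetry the centroid is at mid-width, x̄ = 77.5 mm.
All pieces are centred on the centroidal y-axis, so I = ΣĪ (holes subtracted) = 16 349 045 mm⁴.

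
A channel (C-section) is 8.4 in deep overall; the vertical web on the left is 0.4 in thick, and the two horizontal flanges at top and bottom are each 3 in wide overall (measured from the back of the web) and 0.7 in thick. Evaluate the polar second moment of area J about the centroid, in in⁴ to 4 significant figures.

J ≈ 79.89 in⁴

Decompose the section into non-overlapping parts with the origin at the bottom-left of its bounding rectangle.
Web: 0.4 × 8.4, A = 3.36 in², y = 4.2 in, Ī = 19.7568 in⁴.
Top flange (beyond web): 2.6 × 0.7, A = 1.82 in², y = 8.05 in, Ī = 0.0743167 in⁴.
Bottom flange (beyond web): 2.6 × 0.7, A = 1.82 in², y = 0.35 in, Ī = 0.0743167 in⁴.
By symmetry the centroid is at mid-height, ȳ = 4.2 in.
Transfer each piece to the centroidal x-axis using Ī + A·d² with d = y − 4.2:
  web: d = 0 in → contributes +19.7568 in⁴
  top flange (beyond web): d = 3.85 in → contributes +27.0513 in⁴
  bottom flange (beyond web): d = -3.85 in → contributes +27.0513 in⁴
Total I = 73.8593 in⁴.
For the y-axis: x̄ = 0.98 in.
Repeating about the centroidal y-axis gives I_y = 6.02653 in⁴.
Polar second moment: J = I_x + I_y = 79.8859 in⁴.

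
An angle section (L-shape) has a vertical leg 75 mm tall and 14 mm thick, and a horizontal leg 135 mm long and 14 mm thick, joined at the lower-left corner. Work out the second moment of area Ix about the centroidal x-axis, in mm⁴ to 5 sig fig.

Ix ≈ 1.1229 × 10⁶ mm⁴

Treat the section as a set of non-overlapping primitives; coordinates are from the bounding-box lower-left.
Vertical leg: 14 × 75, A = 1 050 mm², y = 37.5 mm, Ī = 492187.5 mm⁴.
Horizontal leg (remainder): 121 × 14, A = 1 694 mm², y = 7 mm, Ī = 27668.67 mm⁴.
Centroid: ȳ = ΣA·y / ΣA = 18.67092 mm.
Transfer each piece to the centroidal x-axis using Ī + A·d² with d = y − 18.67092:
  vertical leg: d = 18.82908 mm → contributes +864448.5 mm⁴
  horizontal leg (remainder): d = -11.67092 mm → contributes +258 409 mm⁴
Total I = 1 122 858 mm⁴.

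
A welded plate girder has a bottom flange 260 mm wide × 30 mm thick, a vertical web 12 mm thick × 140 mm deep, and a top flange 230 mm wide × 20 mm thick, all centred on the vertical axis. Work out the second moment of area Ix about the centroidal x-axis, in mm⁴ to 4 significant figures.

Treat the section as a set of non-overlapping primitives; coordinates are from the bounding-box lower-left.
Bottom plate: 260 × 30, A = 7 800 mm², y = 15 mm, Ī = 585 000 mm⁴.
Web plate: 12 × 140, A = 1 680 mm², y = 100 mm, Ī = 2 744 000 mm⁴.
Top plate: 230 × 20, A = 4 600 mm², y = 180 mm, Ī = 153 333 mm⁴.
Centroid: ȳ = ΣA·y / ΣA = 79.0483 mm.
Transfer each piece to the centroidal x-axis using Ī + A·d² with d = y − 79.0483:
  bottom plate: d = -64.0483 mm → contributes +32 582 036 mm⁴
  web plate: d = 20.9517 mm → contributes +3 481 476 mm⁴
  top plate: d = 100.952 mm → contributes +47 033 068 mm⁴
Total I = 83 096 580 mm⁴.

Ix ≈ 8.310 × 10⁷ mm⁴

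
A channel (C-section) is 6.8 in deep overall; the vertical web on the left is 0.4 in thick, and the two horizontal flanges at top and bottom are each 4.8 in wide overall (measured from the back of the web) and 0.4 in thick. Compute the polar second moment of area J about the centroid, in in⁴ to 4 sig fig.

J ≈ 61.13 in⁴

Break the section into simple shapes (no overlaps), measuring from the bottom-left corner of the bounding box.
Web: 0.4 × 6.8, A = 2.72 in², y = 3.4 in, Ī = 10.4811 in⁴.
Top flange (beyond web): 4.4 × 0.4, A = 1.76 in², y = 6.6 in, Ī = 0.0234667 in⁴.
Bottom flange (beyond web): 4.4 × 0.4, A = 1.76 in², y = 0.2 in, Ī = 0.0234667 in⁴.
By symmetry the centroid is at mid-height, ȳ = 3.4 in.
Transfer each piece to the centroidal x-axis using Ī + A·d² with d = y − 3.4:
  web: d = 0 in → contributes +10.4811 in⁴
  top flange (beyond web): d = 3.2 in → contributes +18.0459 in⁴
  bottom flange (beyond web): d = -3.2 in → contributes +18.0459 in⁴
Total I = 46.5728 in⁴.
For the y-axis: x̄ = 1.55385 in.
Repeating about the centroidal y-axis gives I_y = 14.5531 in⁴.
Polar second moment: J = I_x + I_y = 61.1259 in⁴.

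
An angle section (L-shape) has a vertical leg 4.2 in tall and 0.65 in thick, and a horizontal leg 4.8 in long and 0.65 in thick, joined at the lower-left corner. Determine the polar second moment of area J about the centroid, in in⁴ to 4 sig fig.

J ≈ 20.17 in⁴

Decompose the section into non-overlapping parts with the origin at the bottom-left of its bounding rectangle.
Vertical leg: 0.65 × 4.2, A = 2.73 in², y = 2.1 in, Ī = 4.0131 in⁴.
Horizontal leg (remainder): 4.15 × 0.65, A = 2.6975 in², y = 0.325 in, Ī = 0.0949745 in⁴.
Centroid: ȳ = ΣA·y / ΣA = 1.21781 in.
Transfer each piece to the centroidal x-axis using Ī + A·d² with d = y − 1.21781:
  vertical leg: d = 0.882186 in → contributes +6.13773 in⁴
  horizontal leg (remainder): d = -0.892814 in → contributes +2.2452 in⁴
Total I = 8.38293 in⁴.
For the y-axis: x̄ = 1.51781 in.
Repeating about the centroidal y-axis gives I_y = 11.7829 in⁴.
Polar second moment: J = I_x + I_y = 20.1658 in⁴.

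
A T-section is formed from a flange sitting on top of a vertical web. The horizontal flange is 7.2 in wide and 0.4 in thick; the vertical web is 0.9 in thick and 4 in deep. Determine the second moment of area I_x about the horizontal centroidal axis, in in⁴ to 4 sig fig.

I_x ≈ 12.58 in⁴

Break the section into simple shapes (no overlaps), measuring from the bottom-left corner of the bounding box.
Flange: 7.2 × 0.4, A = 2.88 in², y = 4.2 in, Ī = 0.0384 in⁴.
Web: 0.9 × 4, A = 3.6 in², y = 2 in, Ī = 4.8 in⁴.
Centroid: ȳ = ΣA·y / ΣA = 2.97778 in.
Transfer each piece to the horizontal centroidal axis using Ī + A·d² with d = y − 2.97778:
  flange: d = 1.22222 in → contributes +4.34062 in⁴
  web: d = -0.977778 in → contributes +8.24178 in⁴
Total I = 12.5824 in⁴.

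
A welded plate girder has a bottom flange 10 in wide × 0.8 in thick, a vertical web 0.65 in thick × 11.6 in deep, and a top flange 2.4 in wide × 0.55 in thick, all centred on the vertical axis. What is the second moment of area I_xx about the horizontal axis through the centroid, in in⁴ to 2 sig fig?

Split into non-overlapping primitives; take the origin at the lower-left of the bounding box.
Bottom plate: 10 × 0.8, A = 8 in², y = 0.4 in, Ī = 0.4267 in⁴.
Web plate: 0.65 × 11.6, A = 7.54 in², y = 6.6 in, Ī = 84.55 in⁴.
Top plate: 2.4 × 0.55, A = 1.32 in², y = 12.68 in, Ī = 0.03328 in⁴.
Centroid: ȳ = ΣA·y / ΣA = 4.134 in.
Transfer each piece to the horizontal axis through the centroid using Ī + A·d² with d = y − 4.134:
  bottom plate: d = -3.734 in → contributes +112 in⁴
  web plate: d = 2.466 in → contributes +130.4 in⁴
  top plate: d = 8.541 in → contributes +96.33 in⁴
Total I = 338.7 in⁴.

I_xx ≈ 340 in⁴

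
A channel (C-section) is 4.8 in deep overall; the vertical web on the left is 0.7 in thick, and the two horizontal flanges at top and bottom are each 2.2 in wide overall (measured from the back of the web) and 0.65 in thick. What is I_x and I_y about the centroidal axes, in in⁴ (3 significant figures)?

Decompose the section into non-overlapping parts with the origin at the bottom-left of its bounding rectangle.
Web: 0.7 × 4.8, A = 3.36 in², y = 2.4 in, Ī = 6.4512 in⁴.
Top flange (beyond web): 1.5 × 0.65, A = 0.975 in², y = 4.475 in, Ī = 0.034328 in⁴.
Bottom flange (beyond web): 1.5 × 0.65, A = 0.975 in², y = 0.325 in, Ī = 0.034328 in⁴.
By symmetry the centroid is at mid-height, ȳ = 2.4 in.
Transfer each piece to the centroidal x-axis using Ī + A·d² with d = y − 2.4:
  web: d = 0 in → contributes +6.4512 in⁴
  top flange (beyond web): d = 2.075 in → contributes +4.2323 in⁴
  bottom flange (beyond web): d = -2.075 in → contributes +4.2323 in⁴
Total I = 14.916 in⁴.
For the y-axis: x̄ = 0.75395 in.
Repeating about the centroidal y-axis gives I_y = 1.9958 in⁴.

I_x ≈ 14.9 in⁴, I_y ≈ 2.00 in⁴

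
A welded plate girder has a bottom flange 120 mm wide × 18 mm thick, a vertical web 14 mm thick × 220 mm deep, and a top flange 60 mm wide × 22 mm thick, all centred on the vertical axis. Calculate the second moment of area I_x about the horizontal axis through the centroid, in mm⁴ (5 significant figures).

I_x ≈ 6.1004 × 10⁷ mm⁴

Treat the section as a set of non-overlapping primitives; coordinates are from the bounding-box lower-left.
Bottom plate: 120 × 18, A = 2 160 mm², y = 9 mm, Ī = 58 320 mm⁴.
Web plate: 14 × 220, A = 3 080 mm², y = 128 mm, Ī = 12 422 667 mm⁴.
Top plate: 60 × 22, A = 1 320 mm², y = 249 mm, Ī = 53 240 mm⁴.
Centroid: ȳ = ΣA·y / ΣA = 113.1646 mm.
Transfer each piece to the horizontal axis through the centroid using Ī + A·d² with d = y − 113.1646:
  bottom plate: d = -104.1646 mm → contributes +23 494 905 mm⁴
  web plate: d = 14.83537 mm → contributes +13 100 538 mm⁴
  top plate: d = 135.8354 mm → contributes +24 408 886 mm⁴
Total I = 61 004 329 mm⁴.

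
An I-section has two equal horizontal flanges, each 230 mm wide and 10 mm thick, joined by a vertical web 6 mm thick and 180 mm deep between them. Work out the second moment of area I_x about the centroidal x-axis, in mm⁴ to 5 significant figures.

I_x ≈ 4.4469 × 10⁷ mm⁴

Break the section into simple shapes (no overlaps), measuring from the bottom-left corner of the bounding box.
Bottom flange: 230 × 10, A = 2 300 mm², y = 5 mm, Ī = 19166.67 mm⁴.
Web: 6 × 180, A = 1 080 mm², y = 100 mm, Ī = 2 916 000 mm⁴.
Top flange: 230 × 10, A = 2 300 mm², y = 195 mm, Ī = 19166.67 mm⁴.
By symmetry the centroid is at mid-height, ȳ = 100 mm.
Transfer each piece to the centroidal x-axis using Ī + A·d² with d = y − 100:
  bottom flange: d = -95 mm → contributes +20 776 667 mm⁴
  web: d = 0 mm → contributes +2 916 000 mm⁴
  top flange: d = 95 mm → contributes +20 776 667 mm⁴
Total I = 44 469 333 mm⁴.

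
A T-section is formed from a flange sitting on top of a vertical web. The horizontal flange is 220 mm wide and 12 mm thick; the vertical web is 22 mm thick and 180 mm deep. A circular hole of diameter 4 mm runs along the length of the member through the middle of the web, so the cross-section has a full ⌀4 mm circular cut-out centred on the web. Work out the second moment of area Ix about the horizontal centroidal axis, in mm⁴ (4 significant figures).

Ix ≈ 2.530 × 10⁷ mm⁴

Decompose the section into non-overlapping parts with the origin at the bottom-left of its bounding rectangle.
Flange: 220 × 12, A = 2 640 mm², y = 186 mm, Ī = 31 680 mm⁴.
Web: 22 × 180, A = 3 960 mm², y = 90 mm, Ī = 10 692 000 mm⁴.
Hole (subtracted): ⌀4, A = 12.5664 mm², y = 90 mm, Ī = 12.5664 mm⁴.
Centroid: ȳ = ΣA·y / ΣA = 128.473 mm.
Transfer each piece to the horizontal centroidal axis using Ī + A·d² with d = y − 128.473:
  flange: d = 57.5267 mm → contributes +8 768 302 mm⁴
  web: d = -38.4733 mm → contributes +16 553 557 mm⁴
  hole: d = -38.4733 mm → contributes −18613.2 mm⁴
Total I = 25 303 246 mm⁴.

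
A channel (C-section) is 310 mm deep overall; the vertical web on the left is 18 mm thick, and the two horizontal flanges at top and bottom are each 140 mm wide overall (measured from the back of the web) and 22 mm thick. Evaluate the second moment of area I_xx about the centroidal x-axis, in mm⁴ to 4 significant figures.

I_xx ≈ 1.562 × 10⁸ mm⁴

Split into non-overlapping primitives; take the origin at the lower-left of the bounding box.
Web: 18 × 310, A = 5 580 mm², y = 155 mm, Ī = 44 686 500 mm⁴.
Top flange (beyond web): 122 × 22, A = 2 684 mm², y = 299 mm, Ī = 108 255 mm⁴.
Bottom flange (beyond web): 122 × 22, A = 2 684 mm², y = 11 mm, Ī = 108 255 mm⁴.
By symmetry the centroid is at mid-height, ȳ = 155 mm.
Transfer each piece to the centroidal x-axis using Ī + A·d² with d = y − 155:
  web: d = 0 mm → contributes +44 686 500 mm⁴
  top flange (beyond web): d = 144 mm → contributes +55 763 679 mm⁴
  bottom flange (beyond web): d = -144 mm → contributes +55 763 679 mm⁴
Total I = 156 213 857 mm⁴.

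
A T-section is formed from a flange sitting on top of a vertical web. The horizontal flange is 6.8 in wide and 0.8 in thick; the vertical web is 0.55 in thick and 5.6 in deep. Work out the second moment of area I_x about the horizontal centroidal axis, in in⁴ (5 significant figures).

I_x ≈ 28.477 in⁴

Split into non-overlapping primitives; take the origin at the lower-left of the bounding box.
Flange: 6.8 × 0.8, A = 5.44 in², y = 6 in, Ī = 0.2901333 in⁴.
Web: 0.55 × 5.6, A = 3.08 in², y = 2.8 in, Ī = 8.049067 in⁴.
Centroid: ȳ = ΣA·y / ΣA = 4.843192 in.
Transfer each piece to the horizontal centroidal axis using Ī + A·d² with d = y − 4.843192:
  flange: d = 1.156808 in → contributes +7.569961 in⁴
  web: d = -2.043192 in → contributes +20.90694 in⁴
Total I = 28.47691 in⁴.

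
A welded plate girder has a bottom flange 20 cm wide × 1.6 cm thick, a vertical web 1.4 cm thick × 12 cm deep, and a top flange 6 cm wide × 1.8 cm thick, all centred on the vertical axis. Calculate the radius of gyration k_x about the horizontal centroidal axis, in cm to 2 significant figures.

Split into non-overlapping primitives; take the origin at the lower-left of the bounding box.
Bottom plate: 20 × 1.6, A = 32 cm², y = 0.8 cm, Ī = 6.827 cm⁴.
Web plate: 1.4 × 12, A = 16.8 cm², y = 7.6 cm, Ī = 201.6 cm⁴.
Top plate: 6 × 1.8, A = 10.8 cm², y = 14.5 cm, Ī = 2.916 cm⁴.
Centroid: ȳ = ΣA·y / ΣA = 5.199 cm.
Transfer each piece to the horizontal centroidal axis using Ī + A·d² with d = y − 5.199:
  bottom plate: d = -4.399 cm → contributes +626.2 cm⁴
  web plate: d = 2.401 cm → contributes +298.4 cm⁴
  top plate: d = 9.301 cm → contributes +937.1 cm⁴
Total I = 1 862 cm⁴.
Radius of gyration: k = √(I/A) = √(1 862 / 59.6) = 5.589 cm.

k_x ≈ 5.6 cm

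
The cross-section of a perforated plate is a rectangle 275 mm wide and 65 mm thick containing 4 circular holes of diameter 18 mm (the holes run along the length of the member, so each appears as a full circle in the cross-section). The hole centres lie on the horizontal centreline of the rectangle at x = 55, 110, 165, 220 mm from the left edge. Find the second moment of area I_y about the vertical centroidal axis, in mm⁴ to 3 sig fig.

I_y ≈ 1.09 × 10⁸ mm⁴

Split into non-overlapping primitives; take the origin at the lower-left of the bounding box.
Plate: 275 × 65, A = 17 875 mm², x = 137.5 mm, Ī = 112 649 740 mm⁴.
Hole 1 (subtracted): ⌀18, A = 254.47 mm², x = 55 mm, Ī = 5 153 mm⁴.
Hole 2 (subtracted): ⌀18, A = 254.47 mm², x = 110 mm, Ī = 5 153 mm⁴.
Hole 3 (subtracted): ⌀18, A = 254.47 mm², x = 165 mm, Ī = 5 153 mm⁴.
Hole 4 (subtracted): ⌀18, A = 254.47 mm², x = 220 mm, Ī = 5 153 mm⁴.
By symmetry the centroid is at mid-width, x̄ = 137.5 mm.
Transfer each piece to the vertical centroidal axis using Ī + A·d² with d = x − 137.5:
  plate: d = 0 mm → contributes +112 649 740 mm⁴
  hole 1: d = -82.5 mm → contributes −1 737 133 mm⁴
  hole 2: d = -27.5 mm → contributes −197 595 mm⁴
  hole 3: d = 27.5 mm → contributes −197 595 mm⁴
  hole 4: d = 82.5 mm → contributes −1 737 133 mm⁴
Total I = 108 780 284 mm⁴.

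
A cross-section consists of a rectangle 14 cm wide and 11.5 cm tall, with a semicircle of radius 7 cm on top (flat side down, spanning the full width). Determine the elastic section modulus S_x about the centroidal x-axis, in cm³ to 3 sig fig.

S_x ≈ 604 cm³

Split into non-overlapping primitives; take the origin at the lower-left of the bounding box.
Rectangular body: 14 × 11.5, A = 161 cm², y = 5.75 cm, Ī = 1774.4 cm⁴.
Semicircular cap: semicircle r = 7, A = 76.969 cm², y = 14.471 cm, Ī = 263.53 cm⁴.
Centroid: ȳ = ΣA·y / ΣA = 8.5707 cm.
Transfer each piece to the centroidal x-axis using Ī + A·d² with d = y − 8.5707:
  rectangular body: d = -2.8207 cm → contributes +3055.3 cm⁴
  semicircular cap: d = 5.9002 cm → contributes +2 943 cm⁴
Total I = 5998.3 cm⁴.
Extreme fibre distance c = 9.9293 cm; S = I/c = 604.1 cm³.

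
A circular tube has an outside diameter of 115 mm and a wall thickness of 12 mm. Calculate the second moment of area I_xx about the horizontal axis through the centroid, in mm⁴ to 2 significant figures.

I_xx ≈ 5.2 × 10⁶ mm⁴

Split into non-overlapping primitives; take the origin at the lower-left of the bounding box.
Outer circle: ⌀115, A = 10 387 mm², y = 57.5 mm, Ī = 8 585 414 mm⁴.
Bore (subtracted): ⌀91, A = 6 504 mm², y = 57.5 mm, Ī = 3 366 166 mm⁴.
By symmetry the centroid is at mid-height, ȳ = 57.5 mm.
All pieces are centred on the horizontal axis through the centroid, so I = ΣĪ (holes subtracted) = 5 219 249 mm⁴.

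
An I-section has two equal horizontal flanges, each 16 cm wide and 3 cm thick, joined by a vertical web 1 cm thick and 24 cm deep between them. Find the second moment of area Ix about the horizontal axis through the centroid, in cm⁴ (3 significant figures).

Ix ≈ 1.87 × 10⁴ cm⁴

Treat the section as a set of non-overlapping primitives; coordinates are from the bounding-box lower-left.
Bottom flange: 16 × 3, A = 48 cm², y = 1.5 cm, Ī = 36 cm⁴.
Web: 1 × 24, A = 24 cm², y = 15 cm, Ī = 1 152 cm⁴.
Top flange: 16 × 3, A = 48 cm², y = 28.5 cm, Ī = 36 cm⁴.
By symmetry the centroid is at mid-height, ȳ = 15 cm.
Transfer each piece to the horizontal axis through the centroid using Ī + A·d² with d = y − 15:
  bottom flange: d = -13.5 cm → contributes +8 784 cm⁴
  web: d = 0 cm → contributes +1 152 cm⁴
  top flange: d = 13.5 cm → contributes +8 784 cm⁴
Total I = 18 720 cm⁴.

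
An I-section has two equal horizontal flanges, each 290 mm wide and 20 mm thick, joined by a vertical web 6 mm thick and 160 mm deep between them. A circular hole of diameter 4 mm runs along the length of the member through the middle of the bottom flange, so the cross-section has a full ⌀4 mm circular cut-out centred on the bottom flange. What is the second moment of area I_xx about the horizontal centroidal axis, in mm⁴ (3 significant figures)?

Split into non-overlapping primitives; take the origin at the lower-left of the bounding box.
Bottom flange: 290 × 20, A = 5 800 mm², y = 10 mm, Ī = 193 333 mm⁴.
Web: 6 × 160, A = 960 mm², y = 100 mm, Ī = 2 048 000 mm⁴.
Top flange: 290 × 20, A = 5 800 mm², y = 190 mm, Ī = 193 333 mm⁴.
Hole (subtracted): ⌀4, A = 12.566 mm², y = 10 mm, Ī = 12.566 mm⁴.
Centroid: ȳ = ΣA·y / ΣA = 100.09 mm.
Transfer each piece to the horizontal centroidal axis using Ī + A·d² with d = y − 100.09:
  bottom flange: d = -90.09 mm → contributes +47 267 482 mm⁴
  web: d = -0.090136 mm → contributes +2 048 008 mm⁴
  top flange: d = 89.91 mm → contributes +47 079 279 mm⁴
  hole: d = -90.09 mm → contributes −102 004 mm⁴
Total I = 96 292 765 mm⁴.

I_xx ≈ 9.63 × 10⁷ mm⁴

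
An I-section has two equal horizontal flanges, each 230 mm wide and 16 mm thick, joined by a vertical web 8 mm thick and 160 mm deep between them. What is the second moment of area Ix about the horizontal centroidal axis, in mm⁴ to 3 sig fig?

Split into non-overlapping primitives; take the origin at the lower-left of the bounding box.
Bottom flange: 230 × 16, A = 3 680 mm², y = 8 mm, Ī = 78 507 mm⁴.
Web: 8 × 160, A = 1 280 mm², y = 96 mm, Ī = 2 730 667 mm⁴.
Top flange: 230 × 16, A = 3 680 mm², y = 184 mm, Ī = 78 507 mm⁴.
By symmetry the centroid is at mid-height, ȳ = 96 mm.
Transfer each piece to the horizontal centroidal axis using Ī + A·d² with d = y − 96:
  bottom flange: d = -88 mm → contributes +28 576 427 mm⁴
  web: d = 0 mm → contributes +2 730 667 mm⁴
  top flange: d = 88 mm → contributes +28 576 427 mm⁴
Total I = 59 883 520 mm⁴.

Ix ≈ 5.99 × 10⁷ mm⁴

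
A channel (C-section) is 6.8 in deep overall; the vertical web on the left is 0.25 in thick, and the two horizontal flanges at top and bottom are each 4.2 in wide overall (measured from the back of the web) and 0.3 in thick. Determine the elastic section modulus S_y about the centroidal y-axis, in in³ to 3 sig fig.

S_y ≈ 2.61 in³

Treat the section as a set of non-overlapping primitives; coordinates are from the bounding-box lower-left.
Web: 0.25 × 6.8, A = 1.7 in², x = 0.125 in, Ī = 0.0088542 in⁴.
Top flange (beyond web): 3.95 × 0.3, A = 1.185 in², x = 2.225 in, Ī = 1.5407 in⁴.
Bottom flange (beyond web): 3.95 × 0.3, A = 1.185 in², x = 2.225 in, Ī = 1.5407 in⁴.
Centroid: x̄ = ΣA·x / ΣA = 1.3479 in.
Transfer each piece to the centroidal y-axis using Ī + A·d² with d = x − 1.3479:
  web: d = -1.2229 in → contributes +2.551 in⁴
  top flange (beyond web): d = 0.87715 in → contributes +2.4525 in⁴
  bottom flange (beyond web): d = 0.87715 in → contributes +2.4525 in⁴
Total I = 7.4559 in⁴.
Extreme fibre distance c = 2.8521 in; S = I/c = 2.6141 in³.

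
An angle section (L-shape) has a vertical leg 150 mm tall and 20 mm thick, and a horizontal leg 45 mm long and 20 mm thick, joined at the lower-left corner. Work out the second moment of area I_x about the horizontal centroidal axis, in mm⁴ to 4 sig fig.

Break the section into simple shapes (no overlaps), measuring from the bottom-left corner of the bounding box.
Vertical leg: 20 × 150, A = 3 000 mm², y = 75 mm, Ī = 5 625 000 mm⁴.
Horizontal leg (remainder): 25 × 20, A = 500 mm², y = 10 mm, Ī = 16666.7 mm⁴.
Centroid: ȳ = ΣA·y / ΣA = 65.7143 mm.
Transfer each piece to the horizontal centroidal axis using Ī + A·d² with d = y − 65.7143:
  vertical leg: d = 9.28571 mm → contributes +5 883 673 mm⁴
  horizontal leg (remainder): d = -55.7143 mm → contributes +1 568 707 mm⁴
Total I = 7 452 381 mm⁴.

I_x ≈ 7.452 × 10⁶ mm⁴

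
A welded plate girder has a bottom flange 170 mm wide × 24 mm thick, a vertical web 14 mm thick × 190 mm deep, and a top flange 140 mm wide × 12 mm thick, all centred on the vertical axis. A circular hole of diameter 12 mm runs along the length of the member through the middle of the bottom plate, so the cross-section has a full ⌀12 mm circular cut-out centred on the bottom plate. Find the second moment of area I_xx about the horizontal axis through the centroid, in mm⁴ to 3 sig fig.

I_xx ≈ 6.30 × 10⁷ mm⁴

Treat the section as a set of non-overlapping primitives; coordinates are from the bounding-box lower-left.
Bottom plate: 170 × 24, A = 4 080 mm², y = 12 mm, Ī = 195 840 mm⁴.
Web plate: 14 × 190, A = 2 660 mm², y = 119 mm, Ī = 8 002 167 mm⁴.
Top plate: 140 × 12, A = 1 680 mm², y = 220 mm, Ī = 20 160 mm⁴.
Hole (subtracted): ⌀12, A = 113.1 mm², y = 12 mm, Ī = 1017.9 mm⁴.
Centroid: ȳ = ΣA·y / ΣA = 88.329 mm.
Transfer each piece to the horizontal axis through the centroid using Ī + A·d² with d = y − 88.329:
  bottom plate: d = -76.329 mm → contributes +23 966 576 mm⁴
  web plate: d = 30.671 mm → contributes +10 504 408 mm⁴
  top plate: d = 131.67 mm → contributes +29 146 615 mm⁴
  hole: d = -76.329 mm → contributes −659 941 mm⁴
Total I = 62 957 658 mm⁴.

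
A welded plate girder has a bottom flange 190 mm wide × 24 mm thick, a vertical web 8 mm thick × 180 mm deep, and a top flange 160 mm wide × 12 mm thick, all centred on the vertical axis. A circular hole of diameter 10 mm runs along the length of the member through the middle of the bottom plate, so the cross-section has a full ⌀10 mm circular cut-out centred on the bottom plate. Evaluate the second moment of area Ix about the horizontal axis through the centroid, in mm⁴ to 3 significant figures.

Decompose the section into non-overlapping parts with the origin at the bottom-left of its bounding rectangle.
Bottom plate: 190 × 24, A = 4 560 mm², y = 12 mm, Ī = 218 880 mm⁴.
Web plate: 8 × 180, A = 1 440 mm², y = 114 mm, Ī = 3 888 000 mm⁴.
Top plate: 160 × 12, A = 1 920 mm², y = 210 mm, Ī = 23 040 mm⁴.
Hole (subtracted): ⌀10, A = 78.54 mm², y = 12 mm, Ī = 490.87 mm⁴.
Centroid: ȳ = ΣA·y / ΣA = 79.212 mm.
Transfer each piece to the horizontal axis through the centroid using Ī + A·d² with d = y − 79.212:
  bottom plate: d = -67.212 mm → contributes +20 818 448 mm⁴
  web plate: d = 34.788 mm → contributes +5 630 698 mm⁴
  top plate: d = 130.79 mm → contributes +32 865 616 mm⁴
  hole: d = -67.212 mm → contributes −355 290 mm⁴
Total I = 58 959 472 mm⁴.

Ix ≈ 5.90 × 10⁷ mm⁴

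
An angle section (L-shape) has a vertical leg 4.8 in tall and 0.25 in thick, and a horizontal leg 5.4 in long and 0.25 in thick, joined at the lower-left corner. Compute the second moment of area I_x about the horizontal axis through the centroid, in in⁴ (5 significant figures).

I_x ≈ 5.5253 in⁴

Decompose the section into non-overlapping parts with the origin at the bottom-left of its bounding rectangle.
Vertical leg: 0.25 × 4.8, A = 1.2 in², y = 2.4 in, Ī = 2.304 in⁴.
Horizontal leg (remainder): 5.15 × 0.25, A = 1.2875 in², y = 0.125 in, Ī = 0.006705729 in⁴.
Centroid: ȳ = ΣA·y / ΣA = 1.222487 in.
Transfer each piece to the horizontal axis through the centroid using Ī + A·d² with d = y − 1.222487:
  vertical leg: d = 1.177513 in → contributes +3.967843 in⁴
  horizontal leg (remainder): d = -1.097487 in → contributes +1.557472 in⁴
Total I = 5.525315 in⁴.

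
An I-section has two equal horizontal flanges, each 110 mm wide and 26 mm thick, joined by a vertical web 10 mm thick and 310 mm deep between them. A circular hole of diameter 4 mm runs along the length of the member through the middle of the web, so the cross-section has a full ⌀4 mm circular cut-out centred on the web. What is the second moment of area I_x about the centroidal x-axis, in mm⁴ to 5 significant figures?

Decompose the section into non-overlapping parts with the origin at the bottom-left of its bounding rectangle.
Bottom flange: 110 × 26, A = 2 860 mm², y = 13 mm, Ī = 161113.3 mm⁴.
Web: 10 × 310, A = 3 100 mm², y = 181 mm, Ī = 24 825 833 mm⁴.
Top flange: 110 × 26, A = 2 860 mm², y = 349 mm, Ī = 161113.3 mm⁴.
Hole (subtracted): ⌀4, A = 12.56637 mm², y = 181 mm, Ī = 12.56637 mm⁴.
By symmetry the centroid is at mid-height, ȳ = 181 mm.
Transfer each piece to the centroidal x-axis using Ī + A·d² with d = y − 181:
  bottom flange: d = -168 mm → contributes +80 881 753 mm⁴
  web: d = 0 mm → contributes +24 825 833 mm⁴
  top flange: d = 168 mm → contributes +80 881 753 mm⁴
  hole: d = 0 mm → contributes −12.56637 mm⁴
Total I = 186 589 327 mm⁴.

I_x ≈ 1.8659 × 10⁸ mm⁴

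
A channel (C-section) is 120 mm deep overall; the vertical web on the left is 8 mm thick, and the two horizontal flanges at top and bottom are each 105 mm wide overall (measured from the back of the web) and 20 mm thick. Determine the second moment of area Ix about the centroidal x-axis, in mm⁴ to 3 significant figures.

Ix ≈ 1.10 × 10⁷ mm⁴

Decompose the section into non-overlapping parts with the origin at the bottom-left of its bounding rectangle.
Web: 8 × 120, A = 960 mm², y = 60 mm, Ī = 1 152 000 mm⁴.
Top flange (beyond web): 97 × 20, A = 1 940 mm², y = 110 mm, Ī = 64 667 mm⁴.
Bottom flange (beyond web): 97 × 20, A = 1 940 mm², y = 10 mm, Ī = 64 667 mm⁴.
By symmetry the centroid is at mid-height, ȳ = 60 mm.
Transfer each piece to the centroidal x-axis using Ī + A·d² with d = y − 60:
  web: d = 0 mm → contributes +1 152 000 mm⁴
  top flange (beyond web): d = 50 mm → contributes +4 914 667 mm⁴
  bottom flange (beyond web): d = -50 mm → contributes +4 914 667 mm⁴
Total I = 10 981 333 mm⁴.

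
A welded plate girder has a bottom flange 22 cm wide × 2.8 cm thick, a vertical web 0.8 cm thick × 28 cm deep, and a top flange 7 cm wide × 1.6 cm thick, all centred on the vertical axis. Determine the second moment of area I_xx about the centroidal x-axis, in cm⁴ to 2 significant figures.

Break the section into simple shapes (no overlaps), measuring from the bottom-left corner of the bounding box.
Bottom plate: 22 × 2.8, A = 61.6 cm², y = 1.4 cm, Ī = 40.25 cm⁴.
Web plate: 0.8 × 28, A = 22.4 cm², y = 16.8 cm, Ī = 1 463 cm⁴.
Top plate: 7 × 1.6, A = 11.2 cm², y = 31.6 cm, Ī = 2.389 cm⁴.
Centroid: ȳ = ΣA·y / ΣA = 8.576 cm.
Transfer each piece to the centroidal x-axis using Ī + A·d² with d = y − 8.576:
  bottom plate: d = -7.176 cm → contributes +3 213 cm⁴
  web plate: d = 8.224 cm → contributes +2 978 cm⁴
  top plate: d = 23.02 cm → contributes +5 939 cm⁴
Total I = 12 130 cm⁴.

I_xx ≈ 1.2 × 10⁴ cm⁴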